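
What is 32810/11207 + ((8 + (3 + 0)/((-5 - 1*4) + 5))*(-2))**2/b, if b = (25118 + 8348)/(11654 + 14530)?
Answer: 1082666189/6466439 ≈ 167.43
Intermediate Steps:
b = 16733/13092 (b = 33466/26184 = 33466*(1/26184) = 16733/13092 ≈ 1.2781)
32810/11207 + ((8 + (3 + 0)/((-5 - 1*4) + 5))*(-2))**2/b = 32810/11207 + ((8 + (3 + 0)/((-5 - 1*4) + 5))*(-2))**2/(16733/13092) = 32810*(1/11207) + ((8 + 3/((-5 - 4) + 5))*(-2))**2*(13092/16733) = 32810/11207 + ((8 + 3/(-9 + 5))*(-2))**2*(13092/16733) = 32810/11207 + ((8 + 3/(-4))*(-2))**2*(13092/16733) = 32810/11207 + ((8 + 3*(-1/4))*(-2))**2*(13092/16733) = 32810/11207 + ((8 - 3/4)*(-2))**2*(13092/16733) = 32810/11207 + ((29/4)*(-2))**2*(13092/16733) = 32810/11207 + (-29/2)**2*(13092/16733) = 32810/11207 + (841/4)*(13092/16733) = 32810/11207 + 94917/577 = 1082666189/6466439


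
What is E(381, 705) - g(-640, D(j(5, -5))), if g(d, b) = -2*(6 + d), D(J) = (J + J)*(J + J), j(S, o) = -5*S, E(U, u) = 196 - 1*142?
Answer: -1214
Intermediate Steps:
E(U, u) = 54 (E(U, u) = 196 - 142 = 54)
D(J) = 4*J² (D(J) = (2*J)*(2*J) = 4*J²)
g(d, b) = -12 - 2*d
E(381, 705) - g(-640, D(j(5, -5))) = 54 - (-12 - 2*(-640)) = 54 - (-12 + 1280) = 54 - 1*1268 = 54 - 1268 = -1214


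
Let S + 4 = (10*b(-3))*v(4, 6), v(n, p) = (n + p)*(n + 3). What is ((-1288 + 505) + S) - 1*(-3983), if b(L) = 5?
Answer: 6696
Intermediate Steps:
v(n, p) = (3 + n)*(n + p) (v(n, p) = (n + p)*(3 + n) = (3 + n)*(n + p))
S = 3496 (S = -4 + (10*5)*(4² + 3*4 + 3*6 + 4*6) = -4 + 50*(16 + 12 + 18 + 24) = -4 + 50*70 = -4 + 3500 = 3496)
((-1288 + 505) + S) - 1*(-3983) = ((-1288 + 505) + 3496) - 1*(-3983) = (-783 + 3496) + 3983 = 2713 + 3983 = 6696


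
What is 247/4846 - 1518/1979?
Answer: -6867415/9590234 ≈ -0.71608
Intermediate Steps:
247/4846 - 1518/1979 = -6867415/9590234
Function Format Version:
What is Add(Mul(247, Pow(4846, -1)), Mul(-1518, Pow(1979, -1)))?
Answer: Rational(-6867415, 9590234) ≈ -0.71608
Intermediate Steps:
Add(Mul(247, Pow(4846, -1)), Mul(-1518, Pow(1979, -1))) = Add(Mul(247, Rational(1, 4846)), Mul(-1518, Rational(1, 1979))) = Add(Rational(247, 4846), Rational(-1518, 1979)) = Rational(-6867415, 9590234)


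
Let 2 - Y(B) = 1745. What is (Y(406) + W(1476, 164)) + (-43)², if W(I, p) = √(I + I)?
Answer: 106 + 6*√82 ≈ 160.33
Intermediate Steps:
Y(B) = -1743 (Y(B) = 2 - 1*1745 = 2 - 1745 = -1743)
W(I, p) = √2*√I (W(I, p) = √(2*I) = √2*√I)
(Y(406) + W(1476, 164)) + (-43)² = (-1743 + √2*√1476) + (-43)² = (-1743 + √2*(6*√41)) + 1849 = (-1743 + 6*√82) + 1849 = 106 + 6*√82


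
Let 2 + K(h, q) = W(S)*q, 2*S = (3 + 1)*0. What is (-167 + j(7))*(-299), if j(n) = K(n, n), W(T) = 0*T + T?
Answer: 50531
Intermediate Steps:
S = 0 (S = ((3 + 1)*0)/2 = (4*0)/2 = (1/2)*0 = 0)
W(T) = T (W(T) = 0 + T = T)
K(h, q) = -2 (K(h, q) = -2 + 0*q = -2 + 0 = -2)
j(n) = -2
(-167 + j(7))*(-299) = (-167 - 2)*(-299) = -169*(-299) = 50531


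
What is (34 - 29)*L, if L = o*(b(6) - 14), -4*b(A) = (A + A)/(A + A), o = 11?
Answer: -3135/4 ≈ -783.75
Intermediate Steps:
b(A) = -¼ (b(A) = -(A + A)/(4*(A + A)) = -2*A/(4*(2*A)) = -2*A*1/(2*A)/4 = -¼*1 = -¼)
L = -627/4 (L = 11*(-¼ - 14) = 11*(-57/4) = -627/4 ≈ -156.75)
(34 - 29)*L = (34 - 29)*(-627/4) = 5*(-627/4) = -3135/4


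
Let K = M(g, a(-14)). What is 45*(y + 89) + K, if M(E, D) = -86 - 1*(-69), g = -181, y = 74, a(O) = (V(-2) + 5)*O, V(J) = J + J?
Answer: 7318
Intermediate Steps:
V(J) = 2*J
a(O) = O (a(O) = (2*(-2) + 5)*O = (-4 + 5)*O = 1*O = O)
M(E, D) = -17 (M(E, D) = -86 + 69 = -17)
K = -17
45*(y + 89) + K = 45*(74 + 89) - 17 = 45*163 - 17 = 7335 - 17 = 7318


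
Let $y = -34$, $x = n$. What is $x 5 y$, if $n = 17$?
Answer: $-2890$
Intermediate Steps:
$x = 17$
$x 5 y = 17 \cdot 5 \left(-34\right) = 85 \left(-34\right) = -2890$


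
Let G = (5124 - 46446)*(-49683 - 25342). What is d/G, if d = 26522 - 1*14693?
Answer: 3943/1033394350 ≈ 3.8156e-6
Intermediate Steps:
G = 3100183050 (G = -41322*(-75025) = 3100183050)
d = 11829 (d = 26522 - 14693 = 11829)
d/G = 11829/3100183050 = 11829*(1/3100183050) = 3943/1033394350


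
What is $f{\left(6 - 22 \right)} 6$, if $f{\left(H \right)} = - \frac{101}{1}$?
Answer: $-606$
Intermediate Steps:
$f{\left(H \right)} = -101$ ($f{\left(H \right)} = \left(-101\right) 1 = -101$)
$f{\left(6 - 22 \right)} 6 = \left(-101\right) 6 = -606$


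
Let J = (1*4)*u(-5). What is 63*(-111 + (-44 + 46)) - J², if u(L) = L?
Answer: -7267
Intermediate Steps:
J = -20 (J = (1*4)*(-5) = 4*(-5) = -20)
63*(-111 + (-44 + 46)) - J² = 63*(-111 + (-44 + 46)) - 1*(-20)² = 63*(-111 + 2) - 1*400 = 63*(-109) - 400 = -6867 - 400 = -7267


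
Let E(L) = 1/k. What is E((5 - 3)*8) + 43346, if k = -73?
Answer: 3164257/73 ≈ 43346.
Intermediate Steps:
E(L) = -1/73 (E(L) = 1/(-73) = -1/73)
E((5 - 3)*8) + 43346 = -1/73 + 43346 = 3164257/73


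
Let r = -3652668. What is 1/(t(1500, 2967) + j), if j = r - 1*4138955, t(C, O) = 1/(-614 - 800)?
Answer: -1414/11017354923 ≈ -1.2834e-7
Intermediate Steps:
t(C, O) = -1/1414 (t(C, O) = 1/(-1414) = -1/1414)
j = -7791623 (j = -3652668 - 1*4138955 = -3652668 - 4138955 = -7791623)
1/(t(1500, 2967) + j) = 1/(-1/1414 - 7791623) = 1/(-11017354923/1414) = -1414/11017354923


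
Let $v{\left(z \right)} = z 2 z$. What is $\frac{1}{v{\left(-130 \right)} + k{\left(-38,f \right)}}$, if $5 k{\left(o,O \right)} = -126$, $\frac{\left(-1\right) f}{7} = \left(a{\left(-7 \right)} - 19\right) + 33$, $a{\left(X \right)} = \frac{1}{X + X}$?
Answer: $\frac{5}{168874} \approx 2.9608 \cdot 10^{-5}$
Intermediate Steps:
$a{\left(X \right)} = \frac{1}{2 X}$
$f = - \frac{195}{2}$ ($f = - 7 \left(\left(\frac{1}{2 \left(-7\right)} - 19\right) + 33\right) = - 7 \left(\left(\frac{1}{2} \left(- \frac{1}{7}\right) - 19\right) + 33\right) = - 7 \left(\left(- \frac{1}{14} - 19\right) + 33\right) = - 7 \left(- \frac{267}{14} + 33\right) = \left(-7\right) \frac{195}{14} = - \frac{195}{2} \approx -97.5$)
$v{\left(z \right)} = 2 z^{2}$ ($v{\left(z \right)} = 2 z z = 2 z^{2}$)
$k{\left(o,O \right)} = - \frac{126}{5}$ ($k{\left(o,O \right)} = \frac{1}{5} \left(-126\right) = - \frac{126}{5}$)
$\frac{1}{v{\left(-130 \right)} + k{\left(-38,f \right)}} = \frac{1}{2 \left(-130\right)^{2} - \frac{126}{5}} = \frac{1}{2 \cdot 16900 - \frac{126}{5}} = \frac{1}{33800 - \frac{126}{5}} = \frac{1}{\frac{168874}{5}} = \frac{5}{168874}$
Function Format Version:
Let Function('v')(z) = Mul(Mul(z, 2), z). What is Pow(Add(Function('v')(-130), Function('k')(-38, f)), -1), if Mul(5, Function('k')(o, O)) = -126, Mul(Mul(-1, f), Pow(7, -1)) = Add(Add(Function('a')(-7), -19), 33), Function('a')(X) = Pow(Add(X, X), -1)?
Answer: Rational(5, 168874) ≈ 2.9608e-5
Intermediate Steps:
Function('a')(X) = Mul(Rational(1, 2), Pow(X, -1)) (Function('a')(X) = Pow(Mul(2, X), -1) = Mul(Rational(1, 2), Pow(X, -1)))
f = Rational(-195, 2) (f = Mul(-7, Add(Add(Mul(Rational(1, 2), Pow(-7, -1)), -19), 33)) = Mul(-7, Add(Add(Mul(Rational(1, 2), Rational(-1, 7)), -19), 33)) = Mul(-7, Add(Add(Rational(-1, 14), -19), 33)) = Mul(-7, Add(Rational(-267, 14), 33)) = Mul(-7, Rational(195, 14)) = Rational(-195, 2) ≈ -97.500)
Function('v')(z) = Mul(2, Pow(z, 2)) (Function('v')(z) = Mul(Mul(2, z), z) = Mul(2, Pow(z, 2)))
Function('k')(o, O) = Rational(-126, 5) (Function('k')(o, O) = Mul(Rational(1, 5), -126) = Rational(-126, 5))
Pow(Add(Function('v')(-130), Function('k')(-38, f)), -1) = Pow(Add(Mul(2, Pow(-130, 2)), Rational(-126, 5)), -1) = Pow(Add(Mul(2, 16900), Rational(-126, 5)), -1) = Pow(Add(33800, Rational(-126, 5)), -1) = Pow(Rational(168874, 5), -1) = Rational(5, 168874)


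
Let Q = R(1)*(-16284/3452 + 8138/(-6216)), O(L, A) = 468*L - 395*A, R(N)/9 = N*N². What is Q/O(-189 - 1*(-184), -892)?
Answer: -9698529/62584760000 ≈ -0.00015497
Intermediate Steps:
R(N) = 9*N³ (R(N) = 9*(N*N²) = 9*N³)
O(L, A) = -395*A + 468*L
Q = -48492645/894068 (Q = (9*1³)*(-16284/3452 + 8138/(-6216)) = (9*1)*(-16284*1/3452 + 8138*(-1/6216)) = 9*(-4071/863 - 4069/3108) = 9*(-16164215/2682204) = -48492645/894068 ≈ -54.238)
Q/O(-189 - 1*(-184), -892) = -48492645/(894068*(-395*(-892) + 468*(-189 - 1*(-184)))) = -48492645/(894068*(352340 + 468*(-189 + 184))) = -48492645/(894068*(352340 + 468*(-5))) = -48492645/(894068*(352340 - 2340)) = -48492645/894068/350000 = -48492645/894068*1/350000 = -9698529/62584760000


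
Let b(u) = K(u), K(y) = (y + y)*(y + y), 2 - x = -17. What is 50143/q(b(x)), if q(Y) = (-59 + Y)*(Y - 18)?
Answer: 50143/1975010 ≈ 0.025389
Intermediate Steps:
x = 19 (x = 2 - 1*(-17) = 2 + 17 = 19)
K(y) = 4*y**2 (K(y) = (2*y)*(2*y) = 4*y**2)
b(u) = 4*u**2
q(Y) = (-59 + Y)*(-18 + Y)
50143/q(b(x)) = 50143/(1062 + (4*19**2)**2 - 308*19**2) = 50143/(1062 + (4*361)**2 - 308*361) = 50143/(1062 + 1444**2 - 77*1444) = 50143/(1062 + 2085136 - 111188) = 50143/1975010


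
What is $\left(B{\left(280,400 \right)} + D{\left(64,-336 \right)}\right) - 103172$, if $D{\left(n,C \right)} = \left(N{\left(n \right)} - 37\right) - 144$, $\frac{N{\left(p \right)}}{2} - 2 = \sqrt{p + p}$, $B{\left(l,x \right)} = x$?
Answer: $-102949 + 16 \sqrt{2} \approx -1.0293 \cdot 10^{5}$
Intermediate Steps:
$N{\left(p \right)} = 4 + 2 \sqrt{2} \sqrt{p}$ ($N{\left(p \right)} = 4 + 2 \sqrt{p + p} = 4 + 2 \sqrt{2 p} = 4 + 2 \sqrt{2} \sqrt{p}$)
$D{\left(n,C \right)} = -177 + 2 \sqrt{2} \sqrt{n}$ ($D{\left(n,C \right)} = \left(\left(4 + 2 \sqrt{2} \sqrt{n}\right) - 37\right) - 144 = \left(-33 + 2 \sqrt{2} \sqrt{n}\right) - 144 = -177 + 2 \sqrt{2} \sqrt{n}$)
$\left(B{\left(280,400 \right)} + D{\left(64,-336 \right)}\right) - 103172 = \left(400 - \left(177 - 2 \sqrt{2} \sqrt{64}\right)\right) - 103172 = \left(400 - \left(177 - 2 \sqrt{2} \cdot 8\right)\right) - 103172 = \left(400 - \left(177 - 16 \sqrt{2}\right)\right) - 103172 = \left(223 + 16 \sqrt{2}\right) - 103172 = -102949 + 16 \sqrt{2}$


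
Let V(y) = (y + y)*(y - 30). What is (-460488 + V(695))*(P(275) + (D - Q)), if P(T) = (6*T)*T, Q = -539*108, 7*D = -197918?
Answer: 224364483056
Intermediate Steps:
D = -28274 (D = (⅐)*(-197918) = -28274)
Q = -58212
P(T) = 6*T²
V(y) = 2*y*(-30 + y) (V(y) = (2*y)*(-30 + y) = 2*y*(-30 + y))
(-460488 + V(695))*(P(275) + (D - Q)) = (-460488 + 2*695*(-30 + 695))*(6*275² + (-28274 - 1*(-58212))) = (-460488 + 2*695*665)*(6*75625 + (-28274 + 58212)) = (-460488 + 924350)*(453750 + 29938) = 463862*483688 = 224364483056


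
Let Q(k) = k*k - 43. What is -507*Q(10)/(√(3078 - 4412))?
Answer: 28899*I*√1334/1334 ≈ 791.23*I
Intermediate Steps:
Q(k) = -43 + k² (Q(k) = k² - 43 = -43 + k²)
-507*Q(10)/(√(3078 - 4412)) = -507*(-43 + 10²)/(√(3078 - 4412)) = -507*(-43 + 100)/(√(-1334)) = -28899/(I*√1334) = -28899*(-I*√1334/1334) = -(-28899)*I*√1334/1334 = 28899*I*√1334/1334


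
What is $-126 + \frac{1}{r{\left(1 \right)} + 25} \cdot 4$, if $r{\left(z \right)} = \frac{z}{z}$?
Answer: $- \frac{1636}{13} \approx -125.85$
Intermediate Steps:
$r{\left(z \right)} = 1$
$-126 + \frac{1}{r{\left(1 \right)} + 25} \cdot 4 = -126 + \frac{1}{1 + 25} \cdot 4 = -126 + \frac{1}{26} \cdot 4 = -126 + \frac{2}{13} = - \frac{1636}{13}$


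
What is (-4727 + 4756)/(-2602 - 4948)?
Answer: -29/7550 ≈ -0.0038411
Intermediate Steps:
(-4727 + 4756)/(-2602 - 4948) = 29/(-7550) = 29*(-1/7550) = -29/7550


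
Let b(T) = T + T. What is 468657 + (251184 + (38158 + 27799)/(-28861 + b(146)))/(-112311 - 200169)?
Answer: 4183806865566101/8927241120 ≈ 4.6866e+5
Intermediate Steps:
b(T) = 2*T
468657 + (251184 + (38158 + 27799)/(-28861 + b(146)))/(-112311 - 200169) = 468657 + (251184 + (38158 + 27799)/(-28861 + 2*146))/(-112311 - 200169) = 468657 + (251184 + 65957/(-28861 + 292))/(-312480) = 468657 + (251184 + 65957/(-28569))*(-1/312480) = 468657 + (251184 + 65957*(-1/28569))*(-1/312480) = 468657 + (251184 - 65957/28569)*(-1/312480) = 468657 + (7176009739/28569)*(-1/312480) = 468657 - 7176009739/8927241120 = 4183806865566101/8927241120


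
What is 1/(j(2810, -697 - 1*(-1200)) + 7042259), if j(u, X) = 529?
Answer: 1/7042788 ≈ 1.4199e-7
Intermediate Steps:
1/(j(2810, -697 - 1*(-1200)) + 7042259) = 1/(529 + 7042259) = 1/7042788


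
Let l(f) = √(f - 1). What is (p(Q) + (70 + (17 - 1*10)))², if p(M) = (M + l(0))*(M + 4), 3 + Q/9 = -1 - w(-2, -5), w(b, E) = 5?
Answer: 39860667 - 972356*I ≈ 3.9861e+7 - 9.7236e+5*I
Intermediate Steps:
Q = -81 (Q = -27 + 9*(-1 - 1*5) = -27 + 9*(-1 - 5) = -27 + 9*(-6) = -27 - 54 = -81)
l(f) = √(-1 + f)
p(M) = (4 + M)*(I + M) (p(M) = (M + √(-1 + 0))*(M + 4) = (M + √(-1))*(4 + M) = (M + I)*(4 + M) = (I + M)*(4 + M) = (4 + M)*(I + M))
(p(Q) + (70 + (17 - 1*10)))² = (((-81)² + 4*I - 81*(4 + I)) + (70 + (17 - 1*10)))² = ((6561 + 4*I + (-324 - 81*I)) + (70 + (17 - 10)))² = ((6237 - 77*I) + (70 + 7))² = ((6237 - 77*I) + 77)² = (6314 - 77*I)²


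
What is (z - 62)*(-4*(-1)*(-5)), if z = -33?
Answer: 1900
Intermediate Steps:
(z - 62)*(-4*(-1)*(-5)) = (-33 - 62)*(-4*(-1)*(-5)) = -380*(-5) = -95*(-20) = 1900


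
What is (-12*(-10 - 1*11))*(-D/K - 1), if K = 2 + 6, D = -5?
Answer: -189/2 ≈ -94.500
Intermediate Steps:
K = 8
(-12*(-10 - 1*11))*(-D/K - 1) = (-12*(-10 - 1*11))*(-(-5)/8 - 1) = (-12*(-10 - 11))*(-(-5)/8 - 1) = (-12*(-21))*(-1*(-5/8) - 1) = 252*(5/8 - 1) = 252*(-3/8) = -189/2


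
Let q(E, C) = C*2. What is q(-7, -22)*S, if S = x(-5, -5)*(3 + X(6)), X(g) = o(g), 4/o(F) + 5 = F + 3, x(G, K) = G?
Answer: 880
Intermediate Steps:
o(F) = 4/(-2 + F) (o(F) = 4/(-5 + (F + 3)) = 4/(-5 + (3 + F)) = 4/(-2 + F))
X(g) = 4/(-2 + g)
q(E, C) = 2*C
S = -20 (S = -5*(3 + 4/(-2 + 6)) = -5*(3 + 4/4) = -5*(3 + 4*(¼)) = -5*(3 + 1) = -5*4 = -20)
q(-7, -22)*S = (2*(-22))*(-20) = -44*(-20) = 880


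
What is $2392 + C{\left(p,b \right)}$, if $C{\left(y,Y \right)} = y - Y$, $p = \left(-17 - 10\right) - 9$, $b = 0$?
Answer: $2356$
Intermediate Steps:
$p = -36$ ($p = \left(-17 - 10\right) - 9 = -27 - 9 = -36$)
$2392 + C{\left(p,b \right)} = 2392 - 36 = 2356$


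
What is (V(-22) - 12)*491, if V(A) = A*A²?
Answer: -5234060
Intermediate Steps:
V(A) = A³
(V(-22) - 12)*491 = ((-22)³ - 12)*491 = (-10648 - 12)*491 = -10660*491 = -5234060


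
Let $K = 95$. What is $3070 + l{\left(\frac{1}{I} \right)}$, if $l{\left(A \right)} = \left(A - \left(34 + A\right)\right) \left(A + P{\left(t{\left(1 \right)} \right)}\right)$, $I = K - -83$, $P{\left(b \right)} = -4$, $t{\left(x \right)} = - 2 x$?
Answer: $\frac{285317}{89} \approx 3205.8$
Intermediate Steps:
$I = 178$ ($I = 95 - -83 = 95 + 83 = 178$)
$l{\left(A \right)} = 136 - 34 A$ ($l{\left(A \right)} = \left(A - \left(34 + A\right)\right) \left(A - 4\right) = - 34 \left(-4 + A\right) = 136 - 34 A$)
$3070 + l{\left(\frac{1}{I} \right)} = 3070 + \left(136 - \frac{34}{178}\right) = 3070 + \left(136 - \frac{17}{89}\right) = 3070 + \frac{12087}{89} = \frac{285317}{89}$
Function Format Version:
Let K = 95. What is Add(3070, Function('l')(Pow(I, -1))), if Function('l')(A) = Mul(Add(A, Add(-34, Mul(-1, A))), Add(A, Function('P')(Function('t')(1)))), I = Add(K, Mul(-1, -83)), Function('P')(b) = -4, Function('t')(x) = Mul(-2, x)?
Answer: Rational(285317, 89) ≈ 3205.8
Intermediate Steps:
I = 178 (I = Add(95, Mul(-1, -83)) = Add(95, 83) = 178)
Function('l')(A) = Add(136, Mul(-34, A)) (Function('l')(A) = Mul(Add(A, Add(-34, Mul(-1, A))), Add(A, -4)) = Mul(-34, Add(-4, A)) = Add(136, Mul(-34, A)))
Add(3070, Function('l')(Pow(I, -1))) = Add(3070, Add(136, Mul(-34, Pow(178, -1)))) = Add(3070, Add(136, Mul(-34, Rational(1, 178)))) = Add(3070, Add(136, Rational(-17, 89))) = Add(3070, Rational(12087, 89)) = Rational(285317, 89)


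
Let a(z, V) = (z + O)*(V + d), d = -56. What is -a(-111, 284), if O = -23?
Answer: 30552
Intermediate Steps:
a(z, V) = (-56 + V)*(-23 + z) (a(z, V) = (z - 23)*(V - 56) = (-23 + z)*(-56 + V) = (-56 + V)*(-23 + z))
-a(-111, 284) = -(1288 - 56*(-111) - 23*284 + 284*(-111)) = -(1288 + 6216 - 6532 - 31524) = -1*(-30552) = 30552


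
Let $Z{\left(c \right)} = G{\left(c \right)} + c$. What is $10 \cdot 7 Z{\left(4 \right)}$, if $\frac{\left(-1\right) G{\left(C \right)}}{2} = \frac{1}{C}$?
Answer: $245$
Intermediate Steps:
$G{\left(C \right)} = - \frac{2}{C}$
$Z{\left(c \right)} = c - \frac{2}{c}$ ($Z{\left(c \right)} = - \frac{2}{c} + c = c - \frac{2}{c}$)
$10 \cdot 7 Z{\left(4 \right)} = 10 \cdot 7 \left(4 - \frac{2}{4}\right) = 70 \left(4 - \frac{1}{2}\right) = 70 \cdot \frac{7}{2} = 245$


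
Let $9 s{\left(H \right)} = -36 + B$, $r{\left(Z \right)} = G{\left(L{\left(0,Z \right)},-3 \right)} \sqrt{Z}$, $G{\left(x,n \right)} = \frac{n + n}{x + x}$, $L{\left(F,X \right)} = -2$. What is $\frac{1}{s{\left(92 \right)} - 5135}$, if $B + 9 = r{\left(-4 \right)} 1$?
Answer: $- \frac{46260}{237776401} - \frac{3 i}{237776401} \approx -0.00019455 - 1.2617 \cdot 10^{-8} i$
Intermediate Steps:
$G{\left(x,n \right)} = \frac{n}{x}$ ($G{\left(x,n \right)} = \frac{2 n}{2 x} = 2 n \frac{1}{2 x} = \frac{n}{x}$)
$r{\left(Z \right)} = \frac{3 \sqrt{Z}}{2}$ ($r{\left(Z \right)} = - \frac{3}{-2} \sqrt{Z} = \left(-3\right) \left(- \frac{1}{2}\right) \sqrt{Z} = \frac{3 \sqrt{Z}}{2}$)
$B = -9 + 3 i$ ($B = -9 + \frac{3 \sqrt{-4}}{2} \cdot 1 = -9 + \frac{3 \cdot 2 i}{2} \cdot 1 = -9 + 3 i 1 = -9 + 3 i \approx -9.0 + 3.0 i$)
$s{\left(H \right)} = -5 + \frac{i}{3}$ ($s{\left(H \right)} = \frac{-36 - \left(9 - 3 i\right)}{9} = \frac{-45 + 3 i}{9} = -5 + \frac{i}{3}$)
$\frac{1}{s{\left(92 \right)} - 5135} = \frac{1}{\left(-5 + \frac{i}{3}\right) - 5135} = \frac{1}{-5140 + \frac{i}{3}} = \frac{9 \left(-5140 - \frac{i}{3}\right)}{237776401}$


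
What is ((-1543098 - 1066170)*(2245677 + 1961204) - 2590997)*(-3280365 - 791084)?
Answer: 44691817538742738145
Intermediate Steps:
((-1543098 - 1066170)*(2245677 + 1961204) - 2590997)*(-3280365 - 791084) = (-2609268*4206881 - 2590997)*(-4071449) = (-10976879973108 - 2590997)*(-4071449) = -10976882564105*(-4071449) = 44691817538742738145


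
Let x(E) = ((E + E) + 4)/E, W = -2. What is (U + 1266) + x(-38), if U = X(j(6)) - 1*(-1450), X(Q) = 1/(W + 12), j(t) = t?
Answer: 516419/190 ≈ 2718.0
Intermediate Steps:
X(Q) = 1/10 (X(Q) = 1/(-2 + 12) = 1/10)
x(E) = (4 + 2*E)/E (x(E) = (2*E + 4)/E = (4 + 2*E)/E)
U = 14501/10 (U = 1/10 - 1*(-1450) = 1/10 + 1450 = 14501/10 ≈ 1450.1)
(U + 1266) + x(-38) = (14501/10 + 1266) + (2 + 4/(-38)) = 27161/10 + (2 + 4*(-1/38)) = 27161/10 + (2 - 2/19) = 27161/10 + 36/19 = 516419/190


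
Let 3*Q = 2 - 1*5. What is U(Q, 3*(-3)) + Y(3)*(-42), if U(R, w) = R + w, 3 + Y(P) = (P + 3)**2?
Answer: -1396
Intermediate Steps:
Y(P) = -3 + (3 + P)**2 (Y(P) = -3 + (P + 3)**2 = -3 + (3 + P)**2)
Q = -1 (Q = (2 - 1*5)/3 = (2 - 5)/3 = (1/3)*(-3) = -1)
U(Q, 3*(-3)) + Y(3)*(-42) = (-1 + 3*(-3)) + (-3 + (3 + 3)**2)*(-42) = (-1 - 9) + (-3 + 6**2)*(-42) = -10 + (-3 + 36)*(-42) = -10 + 33*(-42) = -10 - 1386 = -1396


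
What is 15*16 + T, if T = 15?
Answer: 255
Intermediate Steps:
15*16 + T = 15*16 + 15 = 240 + 15 = 255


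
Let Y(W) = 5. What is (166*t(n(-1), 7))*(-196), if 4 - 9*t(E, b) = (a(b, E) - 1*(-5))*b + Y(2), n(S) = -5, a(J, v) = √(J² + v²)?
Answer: 130144 + 227752*√74/9 ≈ 3.4783e+5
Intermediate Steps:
t(E, b) = -⅑ - b*(5 + √(E² + b²))/9 (t(E, b) = 4/9 - ((√(b² + E²) - 1*(-5))*b + 5)/9 = 4/9 - ((√(E² + b²) + 5)*b + 5)/9 = 4/9 - ((5 + √(E² + b²))*b + 5)/9 = 4/9 - (b*(5 + √(E² + b²)) + 5)/9 = 4/9 - (5 + b*(5 + √(E² + b²)))/9 = 4/9 + (-5/9 - b*(5 + √(E² + b²))/9) = -⅑ - b*(5 + √(E² + b²))/9)
(166*t(n(-1), 7))*(-196) = (166*(-⅑ - 5/9*7 - ⅑*7*√((-5)² + 7²)))*(-196) = (166*(-⅑ - 35/9 - ⅑*7*√(25 + 49)))*(-196) = (166*(-⅑ - 35/9 - ⅑*7*√74))*(-196) = (166*(-⅑ - 35/9 - 7*√74/9))*(-196) = (166*(-4 - 7*√74/9))*(-196) = (-664 - 1162*√74/9)*(-196) = 130144 + 227752*√74/9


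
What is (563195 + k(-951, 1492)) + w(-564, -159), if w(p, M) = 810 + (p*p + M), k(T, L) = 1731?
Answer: 883673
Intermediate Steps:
w(p, M) = 810 + M + p² (w(p, M) = 810 + (p² + M) = 810 + (M + p²) = 810 + M + p²)
(563195 + k(-951, 1492)) + w(-564, -159) = (563195 + 1731) + (810 - 159 + (-564)²) = 564926 + (810 - 159 + 318096) = 564926 + 318747 = 883673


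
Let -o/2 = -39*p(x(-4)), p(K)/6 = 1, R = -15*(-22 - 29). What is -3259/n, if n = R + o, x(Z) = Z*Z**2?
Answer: -3259/1233 ≈ -2.6431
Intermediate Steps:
R = 765 (R = -15*(-51) = 765)
x(Z) = Z**3
p(K) = 6 (p(K) = 6*1 = 6)
o = 468 (o = -(-78)*6 = -2*(-234) = 468)
n = 1233 (n = 765 + 468 = 1233)
-3259/n = -3259/1233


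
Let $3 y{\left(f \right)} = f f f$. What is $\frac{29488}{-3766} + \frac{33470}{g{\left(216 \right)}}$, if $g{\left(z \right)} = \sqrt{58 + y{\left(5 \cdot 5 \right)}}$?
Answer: $- \frac{14744}{1883} + \frac{33470 \sqrt{47397}}{15799} \approx 453.38$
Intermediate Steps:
$y{\left(f \right)} = \frac{f^{3}}{3}$ ($y{\left(f \right)} = \frac{f f f}{3} = \frac{f^{2} f}{3} = \frac{f^{3}}{3}$)
$g{\left(z \right)} = \frac{\sqrt{47397}}{3}$ ($g{\left(z \right)} = \sqrt{58 + \frac{\left(5 \cdot 5\right)^{3}}{3}} = \sqrt{58 + \frac{25^{3}}{3}} = \sqrt{58 + \frac{1}{3} \cdot 15625} = \sqrt{58 + \frac{15625}{3}} = \sqrt{\frac{15799}{3}} = \frac{\sqrt{47397}}{3}$)
$\frac{29488}{-3766} + \frac{33470}{g{\left(216 \right)}} = \frac{29488}{-3766} + \frac{33470}{\frac{1}{3} \sqrt{47397}} = 29488 \left(- \frac{1}{3766}\right) + 33470 \frac{\sqrt{47397}}{15799} = - \frac{14744}{1883} + \frac{33470 \sqrt{47397}}{15799}$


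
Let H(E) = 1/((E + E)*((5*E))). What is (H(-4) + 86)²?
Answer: 189365121/25600 ≈ 7397.1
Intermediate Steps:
H(E) = 1/(10*E²) (H(E) = (1/(5*E))/((2*E)) = (1/(2*E))*(1/(5*E)) = 1/(10*E²))
(H(-4) + 86)² = ((⅒)/(-4)² + 86)² = ((⅒)*(1/16) + 86)² = (1/160 + 86)² = (13761/160)² = 189365121/25600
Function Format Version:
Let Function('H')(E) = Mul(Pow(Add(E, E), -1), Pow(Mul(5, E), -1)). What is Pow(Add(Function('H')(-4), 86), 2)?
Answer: Rational(189365121, 25600) ≈ 7397.1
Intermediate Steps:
Function('H')(E) = Mul(Rational(1, 10), Pow(E, -2)) (Function('H')(E) = Mul(Pow(Mul(2, E), -1), Mul(Rational(1, 5), Pow(E, -1))) = Mul(Mul(Rational(1, 2), Pow(E, -1)), Mul(Rational(1, 5), Pow(E, -1))) = Mul(Rational(1, 10), Pow(E, -2)))
Pow(Add(Function('H')(-4), 86), 2) = Pow(Add(Mul(Rational(1, 10), Pow(-4, -2)), 86), 2) = Pow(Add(Mul(Rational(1, 10), Rational(1, 16)), 86), 2) = Pow(Add(Rational(1, 160), 86), 2) = Pow(Rational(13761, 160), 2) = Rational(189365121, 25600)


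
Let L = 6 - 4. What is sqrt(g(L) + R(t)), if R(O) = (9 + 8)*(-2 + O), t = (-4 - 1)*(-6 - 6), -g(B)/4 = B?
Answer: sqrt(978) ≈ 31.273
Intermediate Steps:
L = 2
g(B) = -4*B
t = 60 (t = -5*(-12) = 60)
R(O) = -34 + 17*O (R(O) = 17*(-2 + O) = -34 + 17*O)
sqrt(g(L) + R(t)) = sqrt(-4*2 + (-34 + 17*60)) = sqrt(-8 + (-34 + 1020)) = sqrt(-8 + 986) = sqrt(978)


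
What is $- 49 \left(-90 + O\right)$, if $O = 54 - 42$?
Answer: $3822$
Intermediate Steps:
$O = 12$ ($O = 54 - 42 = 12$)
$- 49 \left(-90 + O\right) = - 49 \left(-90 + 12\right) = \left(-49\right) \left(-78\right) = 3822$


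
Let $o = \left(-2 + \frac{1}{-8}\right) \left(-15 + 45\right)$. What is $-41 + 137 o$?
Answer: $- \frac{35099}{4} \approx -8774.8$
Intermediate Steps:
$o = - \frac{255}{4}$ ($o = \left(-2 - \frac{1}{8}\right) 30 = \left(- \frac{17}{8}\right) 30 = - \frac{255}{4} \approx -63.75$)
$-41 + 137 o = -41 + 137 \left(- \frac{255}{4}\right) = -41 - \frac{34935}{4} = - \frac{35099}{4}$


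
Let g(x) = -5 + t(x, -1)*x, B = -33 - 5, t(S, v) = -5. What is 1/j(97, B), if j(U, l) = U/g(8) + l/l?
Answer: -45/52 ≈ -0.86539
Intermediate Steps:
B = -38
g(x) = -5 - 5*x
j(U, l) = 1 - U/45 (j(U, l) = U/(-5 - 5*8) + l/l = U/(-5 - 40) + 1 = U/(-45) + 1 = U*(-1/45) + 1 = -U/45 + 1 = 1 - U/45)
1/j(97, B) = 1/(1 - 1/45*97) = 1/(1 - 97/45) = 1/(-52/45) = -45/52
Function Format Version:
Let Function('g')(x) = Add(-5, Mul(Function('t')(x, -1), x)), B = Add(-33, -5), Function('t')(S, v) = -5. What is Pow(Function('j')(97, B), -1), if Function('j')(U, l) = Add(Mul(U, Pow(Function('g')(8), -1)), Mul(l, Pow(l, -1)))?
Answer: Rational(-45, 52) ≈ -0.86539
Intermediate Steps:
B = -38
Function('g')(x) = Add(-5, Mul(-5, x))
Function('j')(U, l) = Add(1, Mul(Rational(-1, 45), U)) (Function('j')(U, l) = Add(Mul(U, Pow(Add(-5, Mul(-5, 8)), -1)), Mul(l, Pow(l, -1))) = Add(Mul(U, Pow(Add(-5, -40), -1)), 1) = Add(Mul(U, Pow(-45, -1)), 1) = Add(Mul(U, Rational(-1, 45)), 1) = Add(Mul(Rational(-1, 45), U), 1) = Add(1, Mul(Rational(-1, 45), U)))
Pow(Function('j')(97, B), -1) = Pow(Add(1, Mul(Rational(-1, 45), 97)), -1) = Pow(Add(1, Rational(-97, 45)), -1) = Pow(Rational(-52, 45), -1) = Rational(-45, 52)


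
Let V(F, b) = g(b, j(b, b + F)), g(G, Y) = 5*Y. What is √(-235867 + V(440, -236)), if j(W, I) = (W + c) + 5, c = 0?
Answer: I*√237022 ≈ 486.85*I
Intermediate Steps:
j(W, I) = 5 + W (j(W, I) = (W + 0) + 5 = W + 5 = 5 + W)
V(F, b) = 25 + 5*b (V(F, b) = 5*(5 + b) = 25 + 5*b)
√(-235867 + V(440, -236)) = √(-235867 + (25 + 5*(-236))) = √(-235867 + (25 - 1180)) = √(-235867 - 1155) = √(-237022) = I*√237022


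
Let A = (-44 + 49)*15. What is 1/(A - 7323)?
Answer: -1/7248 ≈ -0.00013797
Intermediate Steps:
A = 75 (A = 5*15 = 75)
1/(A - 7323) = 1/(75 - 7323) = 1/(-7248) = -1/7248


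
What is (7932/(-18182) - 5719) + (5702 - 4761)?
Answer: -43440764/9091 ≈ -4778.4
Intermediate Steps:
(7932/(-18182) - 5719) + (5702 - 4761) = (7932*(-1/18182) - 5719) + 941 = (-3966/9091 - 5719) + 941 = -51995395/9091 + 941 = -43440764/9091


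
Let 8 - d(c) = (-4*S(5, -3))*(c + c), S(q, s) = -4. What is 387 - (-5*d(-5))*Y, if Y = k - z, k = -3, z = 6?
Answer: -7173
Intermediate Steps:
d(c) = 8 - 32*c (d(c) = 8 - (-4*(-4))*(c + c) = 8 - 16*2*c = 8 - 32*c)
Y = -9 (Y = -3 - 1*6 = -3 - 6 = -9)
387 - (-5*d(-5))*Y = 387 - (-5*(8 - 32*(-5)))*(-9) = 387 - (-5*(8 + 160))*(-9) = 387 - (-5*168)*(-9) = 387 - (-840)*(-9) = 387 - 1*7560 = 387 - 7560 = -7173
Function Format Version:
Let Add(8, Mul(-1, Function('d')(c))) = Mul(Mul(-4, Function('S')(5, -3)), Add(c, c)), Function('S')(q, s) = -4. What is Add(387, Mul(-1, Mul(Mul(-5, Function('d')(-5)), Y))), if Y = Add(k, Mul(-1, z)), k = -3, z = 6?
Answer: -7173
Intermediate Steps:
Function('d')(c) = Add(8, Mul(-32, c)) (Function('d')(c) = Add(8, Mul(-1, Mul(Mul(-4, -4), Add(c, c)))) = Add(8, Mul(-1, Mul(16, Mul(2, c)))) = Add(8, Mul(-1, Mul(32, c))) = Add(8, Mul(-32, c)))
Y = -9 (Y = Add(-3, Mul(-1, 6)) = Add(-3, -6) = -9)
Add(387, Mul(-1, Mul(Mul(-5, Function('d')(-5)), Y))) = Add(387, Mul(-1, Mul(Mul(-5, Add(8, Mul(-32, -5))), -9))) = Add(387, Mul(-1, Mul(Mul(-5, Add(8, 160)), -9))) = Add(387, Mul(-1, Mul(Mul(-5, 168), -9))) = Add(387, Mul(-1, Mul(-840, -9))) = Add(387, Mul(-1, 7560)) = Add(387, -7560) = -7173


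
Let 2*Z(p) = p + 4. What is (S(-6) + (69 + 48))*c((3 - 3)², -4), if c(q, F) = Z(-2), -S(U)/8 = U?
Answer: 165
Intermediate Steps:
Z(p) = 2 + p/2 (Z(p) = (p + 4)/2 = (4 + p)/2 = 2 + p/2)
S(U) = -8*U
c(q, F) = 1 (c(q, F) = 2 + (½)*(-2) = 2 - 1 = 1)
(S(-6) + (69 + 48))*c((3 - 3)², -4) = (-8*(-6) + (69 + 48))*1 = (48 + 117)*1 = 165*1 = 165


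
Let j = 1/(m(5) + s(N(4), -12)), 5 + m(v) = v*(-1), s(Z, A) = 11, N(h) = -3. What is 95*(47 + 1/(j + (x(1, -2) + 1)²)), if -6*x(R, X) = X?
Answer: 22496/5 ≈ 4499.2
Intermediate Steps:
x(R, X) = -X/6
m(v) = -5 - v (m(v) = -5 + v*(-1) = -5 - v)
j = 1 (j = 1/((-5 - 1*5) + 11) = 1/((-5 - 5) + 11) = 1/(-10 + 11) = 1/1 = 1)
95*(47 + 1/(j + (x(1, -2) + 1)²)) = 95*(47 + 1/(1 + (-⅙*(-2) + 1)²)) = 95*(47 + 1/(1 + (⅓ + 1)²)) = 95*(47 + 1/(1 + (4/3)²)) = 95*(47 + 1/(1 + 16/9)) = 95*(47 + 1/(25/9)) = 95*(47 + 9/25) = 95*(1184/25) = 22496/5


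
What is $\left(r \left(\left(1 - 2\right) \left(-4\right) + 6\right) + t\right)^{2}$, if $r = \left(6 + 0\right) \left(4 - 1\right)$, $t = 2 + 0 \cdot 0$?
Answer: $33124$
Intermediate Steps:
$t = 2$ ($t = 2 + 0 = 2$)
$r = 18$ ($r = 6 \cdot 3 = 18$)
$\left(r \left(\left(1 - 2\right) \left(-4\right) + 6\right) + t\right)^{2} = \left(18 \left(\left(1 - 2\right) \left(-4\right) + 6\right) + 2\right)^{2} = \left(18 \left(\left(-1\right) \left(-4\right) + 6\right) + 2\right)^{2} = \left(18 \left(4 + 6\right) + 2\right)^{2} = \left(18 \cdot 10 + 2\right)^{2} = \left(180 + 2\right)^{2} = 182^{2} = 33124$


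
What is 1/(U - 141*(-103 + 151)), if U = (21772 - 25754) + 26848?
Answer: 1/16098 ≈ 6.2120e-5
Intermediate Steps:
U = 22866 (U = -3982 + 26848 = 22866)
1/(U - 141*(-103 + 151)) = 1/(22866 - 141*(-103 + 151)) = 1/(22866 - 141*48) = 1/(22866 - 6768) = 1/16098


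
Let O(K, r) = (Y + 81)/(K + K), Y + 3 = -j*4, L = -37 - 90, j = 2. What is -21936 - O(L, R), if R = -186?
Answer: -2785837/127 ≈ -21936.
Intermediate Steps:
L = -127
Y = -11 (Y = -3 - 1*2*4 = -3 - 2*4 = -3 - 8 = -11)
O(K, r) = 35/K (O(K, r) = (-11 + 81)/(K + K) = 70/((2*K)) = 70*(1/(2*K)) = 35/K)
-21936 - O(L, R) = -21936 - 35/(-127) = -21936 - 35*(-1)/127 = -21936 - 1*(-35/127) = -21936 + 35/127 = -2785837/127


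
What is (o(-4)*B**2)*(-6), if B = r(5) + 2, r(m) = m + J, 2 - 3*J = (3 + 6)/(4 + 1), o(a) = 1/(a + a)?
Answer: 2809/75 ≈ 37.453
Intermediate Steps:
o(a) = 1/(2*a)
J = 1/15 (J = 2/3 - (3 + 6)/(3*(4 + 1)) = 2/3 - 3/5 = 1/15 ≈ 0.066667)
r(m) = 1/15 + m (r(m) = m + 1/15 = 1/15 + m)
B = 106/15 (B = (1/15 + 5) + 2 = 76/15 + 2 = 106/15 ≈ 7.0667)
(o(-4)*B**2)*(-6) = (((1/2)/(-4))*(106/15)**2)*(-6) = (((1/2)*(-1/4))*(11236/225))*(-6) = -1/8*11236/225*(-6) = -2809/450*(-6) = 2809/75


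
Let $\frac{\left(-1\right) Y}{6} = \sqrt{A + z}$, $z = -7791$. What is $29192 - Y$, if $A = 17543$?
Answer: $29192 + 12 \sqrt{2438} \approx 29785.0$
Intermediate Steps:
$Y = - 12 \sqrt{2438}$ ($Y = - 6 \sqrt{17543 - 7791} = - 6 \sqrt{9752} = - 6 \cdot 2 \sqrt{2438} = - 12 \sqrt{2438} \approx -592.51$)
$29192 - Y = 29192 - - 12 \sqrt{2438} = 29192 + 12 \sqrt{2438}$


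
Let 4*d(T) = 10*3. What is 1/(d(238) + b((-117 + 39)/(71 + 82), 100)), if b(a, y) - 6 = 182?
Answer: 2/391 ≈ 0.0051151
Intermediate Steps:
b(a, y) = 188 (b(a, y) = 6 + 182 = 188)
d(T) = 15/2 (d(T) = (10*3)/4 = (1/4)*30 = 15/2)
1/(d(238) + b((-117 + 39)/(71 + 82), 100)) = 1/(15/2 + 188) = 1/(391/2) = 2/391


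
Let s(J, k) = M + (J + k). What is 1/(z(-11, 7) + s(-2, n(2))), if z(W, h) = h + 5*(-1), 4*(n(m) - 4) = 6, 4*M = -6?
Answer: ¼ ≈ 0.25000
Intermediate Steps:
M = -3/2 (M = (¼)*(-6) = -3/2 ≈ -1.5000)
n(m) = 11/2 (n(m) = 4 + (¼)*6 = 4 + 3/2 = 11/2)
z(W, h) = -5 + h (z(W, h) = h - 5 = -5 + h)
s(J, k) = -3/2 + J + k (s(J, k) = -3/2 + (J + k) = -3/2 + J + k)
1/(z(-11, 7) + s(-2, n(2))) = 1/((-5 + 7) + (-3/2 - 2 + 11/2)) = 1/(2 + 2) = 1/4 = ¼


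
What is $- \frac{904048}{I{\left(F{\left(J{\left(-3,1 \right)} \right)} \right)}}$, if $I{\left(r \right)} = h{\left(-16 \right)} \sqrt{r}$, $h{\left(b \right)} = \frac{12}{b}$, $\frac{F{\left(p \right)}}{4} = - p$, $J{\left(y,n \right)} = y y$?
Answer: $- \frac{1808096 i}{9} \approx - 2.009 \cdot 10^{5} i$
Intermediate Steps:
$J{\left(y,n \right)} = y^{2}$
$F{\left(p \right)} = - 4 p$ ($F{\left(p \right)} = 4 \left(- p\right) = - 4 p$)
$I{\left(r \right)} = - \frac{3 \sqrt{r}}{4}$ ($I{\left(r \right)} = \frac{12}{-16} \sqrt{r} = 12 \left(- \frac{1}{16}\right) \sqrt{r} = - \frac{3 \sqrt{r}}{4}$)
$- \frac{904048}{I{\left(F{\left(J{\left(-3,1 \right)} \right)} \right)}} = - \frac{904048}{\left(- \frac{3}{4}\right) \sqrt{- 4 \left(-3\right)^{2}}} = - \frac{904048}{\left(- \frac{3}{4}\right) \sqrt{\left(-4\right) 9}} = - \frac{904048}{\left(- \frac{3}{4}\right) \sqrt{-36}} = - \frac{904048}{\left(- \frac{3}{4}\right) 6 i} = - \frac{904048}{\left(- \frac{9}{2}\right) i} = - 904048 \frac{2 i}{9} = - \frac{1808096 i}{9}$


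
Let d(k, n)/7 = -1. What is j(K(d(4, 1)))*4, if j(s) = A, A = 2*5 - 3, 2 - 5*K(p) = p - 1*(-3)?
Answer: 28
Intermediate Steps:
d(k, n) = -7 (d(k, n) = 7*(-1) = -7)
K(p) = -1/5 - p/5 (K(p) = 2/5 - (p - 1*(-3))/5 = 2/5 - (p + 3)/5 = 2/5 - (3 + p)/5 = 2/5 + (-3/5 - p/5) = -1/5 - p/5)
A = 7 (A = 10 - 3 = 7)
j(s) = 7
j(K(d(4, 1)))*4 = 7*4 = 28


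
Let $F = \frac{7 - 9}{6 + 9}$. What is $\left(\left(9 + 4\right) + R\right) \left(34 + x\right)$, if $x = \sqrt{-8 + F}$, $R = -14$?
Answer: $-34 - \frac{i \sqrt{1830}}{15} \approx -34.0 - 2.8519 i$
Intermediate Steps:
$F = - \frac{2}{15} \approx -0.13333$
$x = \frac{i \sqrt{1830}}{15}$ ($x = \sqrt{-8 - \frac{2}{15}} = \sqrt{- \frac{122}{15}} = \frac{i \sqrt{1830}}{15} \approx 2.8519 i$)
$\left(\left(9 + 4\right) + R\right) \left(34 + x\right) = \left(\left(9 + 4\right) - 14\right) \left(34 + \frac{i \sqrt{1830}}{15}\right) = \left(13 - 14\right) \left(34 + \frac{i \sqrt{1830}}{15}\right) = - (34 + \frac{i \sqrt{1830}}{15}) = -34 - \frac{i \sqrt{1830}}{15}$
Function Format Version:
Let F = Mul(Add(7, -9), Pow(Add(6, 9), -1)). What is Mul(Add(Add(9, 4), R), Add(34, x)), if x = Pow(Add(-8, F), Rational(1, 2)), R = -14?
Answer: Add(-34, Mul(Rational(-1, 15), I, Pow(1830, Rational(1, 2)))) ≈ Add(-34.000, Mul(-2.8519, I))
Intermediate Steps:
F = Rational(-2, 15) (F = Mul(-2, Pow(15, -1)) = Mul(-2, Rational(1, 15)) = Rational(-2, 15) ≈ -0.13333)
x = Mul(Rational(1, 15), I, Pow(1830, Rational(1, 2))) (x = Pow(Add(-8, Rational(-2, 15)), Rational(1, 2)) = Pow(Rational(-122, 15), Rational(1, 2)) = Mul(Rational(1, 15), I, Pow(1830, Rational(1, 2))) ≈ Mul(2.8519, I))
Mul(Add(Add(9, 4), R), Add(34, x)) = Mul(Add(Add(9, 4), -14), Add(34, Mul(Rational(1, 15), I, Pow(1830, Rational(1, 2))))) = Mul(Add(13, -14), Add(34, Mul(Rational(1, 15), I, Pow(1830, Rational(1, 2))))) = Mul(-1, Add(34, Mul(Rational(1, 15), I, Pow(1830, Rational(1, 2))))) = Add(-34, Mul(Rational(-1, 15), I, Pow(1830, Rational(1, 2))))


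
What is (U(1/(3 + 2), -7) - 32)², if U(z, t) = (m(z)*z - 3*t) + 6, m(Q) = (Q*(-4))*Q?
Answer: 395641/15625 ≈ 25.321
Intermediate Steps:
m(Q) = -4*Q² (m(Q) = (-4*Q)*Q = -4*Q²)
U(z, t) = 6 - 4*z³ - 3*t (U(z, t) = ((-4*z²)*z - 3*t) + 6 = (-4*z³ - 3*t) + 6 = 6 - 4*z³ - 3*t)
(U(1/(3 + 2), -7) - 32)² = ((6 - 4/(3 + 2)³ - 3*(-7)) - 32)² = ((6 - 4*(1/5)³ + 21) - 32)² = ((6 - 4*(⅕)³ + 21) - 32)² = ((6 - 4*1/125 + 21) - 32)² = ((6 - 4/125 + 21) - 32)² = (3371/125 - 32)² = (-629/125)² = 395641/15625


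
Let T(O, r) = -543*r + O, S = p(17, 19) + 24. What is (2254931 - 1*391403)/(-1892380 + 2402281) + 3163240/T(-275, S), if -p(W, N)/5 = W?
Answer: 69756350291/697884502 ≈ 99.954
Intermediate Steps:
p(W, N) = -5*W
S = -61 (S = -5*17 + 24 = -85 + 24 = -61)
T(O, r) = O - 543*r
(2254931 - 1*391403)/(-1892380 + 2402281) + 3163240/T(-275, S) = (2254931 - 1*391403)/(-1892380 + 2402281) + 3163240/(-275 - 543*(-61)) = (2254931 - 391403)/509901 + 3163240/(-275 + 33123) = 1863528*(1/509901) + 3163240/32848 = 621176/169967 + 3163240*(1/32848) = 621176/169967 + 395405/4106 = 69756350291/697884502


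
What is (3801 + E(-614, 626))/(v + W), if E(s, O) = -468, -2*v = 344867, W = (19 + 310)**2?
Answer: -2222/42795 ≈ -0.051922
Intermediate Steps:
W = 108241 (W = 329**2 = 108241)
v = -344867/2 (v = -1/2*344867 = -344867/2 ≈ -1.7243e+5)
(3801 + E(-614, 626))/(v + W) = (3801 - 468)/(-344867/2 + 108241) = 3333/(-128385/2) = 3333*(-2/128385) = -2222/42795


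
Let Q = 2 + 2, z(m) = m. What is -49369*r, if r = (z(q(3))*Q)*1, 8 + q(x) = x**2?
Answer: -197476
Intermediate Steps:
q(x) = -8 + x**2
Q = 4
r = 4 (r = ((-8 + 3**2)*4)*1 = ((-8 + 9)*4)*1 = (1*4)*1 = 4*1 = 4)
-49369*r = -49369*4 = -197476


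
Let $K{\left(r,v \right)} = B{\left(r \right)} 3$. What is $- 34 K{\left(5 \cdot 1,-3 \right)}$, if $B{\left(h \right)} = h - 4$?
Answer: $-102$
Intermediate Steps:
$B{\left(h \right)} = -4 + h$
$K{\left(r,v \right)} = -12 + 3 r$ ($K{\left(r,v \right)} = \left(-4 + r\right) 3 = -12 + 3 r$)
$- 34 K{\left(5 \cdot 1,-3 \right)} = - 34 \left(-12 + 3 \cdot 5 \cdot 1\right) = - 34 \left(-12 + 3 \cdot 5\right) = - 34 \left(-12 + 15\right) = \left(-34\right) 3 = -102$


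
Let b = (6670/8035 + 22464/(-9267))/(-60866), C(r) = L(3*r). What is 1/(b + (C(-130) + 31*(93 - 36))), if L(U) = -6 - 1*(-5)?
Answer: 151070111959/266789821675839 ≈ 0.00056625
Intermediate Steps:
L(U) = -1 (L(U) = -6 + 5 = -1)
C(r) = -1
b = 3956245/151070111959 (b = (6670*(1/8035) + 22464*(-1/9267))*(-1/60866) = (1334/1607 - 7488/3089)*(-1/60866) = -7912490/4964023*(-1/60866) = 3956245/151070111959 ≈ 2.6188e-5)
1/(b + (C(-130) + 31*(93 - 36))) = 1/(3956245/151070111959 + (-1 + 31*(93 - 36))) = 1/(3956245/151070111959 + (-1 + 31*57)) = 1/(3956245/151070111959 + (-1 + 1767)) = 1/(3956245/151070111959 + 1766) = 1/(266789821675839/151070111959) = 151070111959/266789821675839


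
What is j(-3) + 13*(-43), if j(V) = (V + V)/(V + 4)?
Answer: -565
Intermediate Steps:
j(V) = 2*V/(4 + V) (j(V) = (2*V)/(4 + V) = 2*V/(4 + V))
j(-3) + 13*(-43) = 2*(-3)/(4 - 3) + 13*(-43) = 2*(-3)/1 - 559 = 2*(-3)*1 - 559 = -6 - 559 = -565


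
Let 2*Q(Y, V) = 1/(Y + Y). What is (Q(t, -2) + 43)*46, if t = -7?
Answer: 27669/14 ≈ 1976.4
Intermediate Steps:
Q(Y, V) = 1/(4*Y) (Q(Y, V) = 1/(2*(Y + Y)) = 1/(2*((2*Y))) = (1/(2*Y))/2 = 1/(4*Y))
(Q(t, -2) + 43)*46 = ((1/4)/(-7) + 43)*46 = ((1/4)*(-1/7) + 43)*46 = (-1/28 + 43)*46 = (1203/28)*46 = 27669/14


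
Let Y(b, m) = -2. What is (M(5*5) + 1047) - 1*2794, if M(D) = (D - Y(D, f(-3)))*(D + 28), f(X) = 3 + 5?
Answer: -316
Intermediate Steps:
f(X) = 8
M(D) = (2 + D)*(28 + D) (M(D) = (D - 1*(-2))*(D + 28) = (D + 2)*(28 + D) = (2 + D)*(28 + D))
(M(5*5) + 1047) - 1*2794 = ((56 + (5*5)² + 30*(5*5)) + 1047) - 1*2794 = ((56 + 25² + 30*25) + 1047) - 2794 = ((56 + 625 + 750) + 1047) - 2794 = (1431 + 1047) - 2794 = 2478 - 2794 = -316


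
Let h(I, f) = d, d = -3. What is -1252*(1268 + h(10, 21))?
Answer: -1583780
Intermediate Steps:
h(I, f) = -3
-1252*(1268 + h(10, 21)) = -1252*(1268 - 3) = -1252*1265 = -1583780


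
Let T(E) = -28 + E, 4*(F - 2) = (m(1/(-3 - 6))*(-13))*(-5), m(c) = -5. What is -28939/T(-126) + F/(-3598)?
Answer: 4250397/22616 ≈ 187.94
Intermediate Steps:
F = -317/4 (F = 2 + (-5*(-13)*(-5))/4 = 2 + (65*(-5))/4 = 2 + (¼)*(-325) = 2 - 325/4 = -317/4 ≈ -79.250)
-28939/T(-126) + F/(-3598) = -28939/(-28 - 126) - 317/4/(-3598) = -28939/(-154) - 317/4*(-1/3598) = -28939*(-1/154) + 317/14392 = 28939/154 + 317/14392 = 4250397/22616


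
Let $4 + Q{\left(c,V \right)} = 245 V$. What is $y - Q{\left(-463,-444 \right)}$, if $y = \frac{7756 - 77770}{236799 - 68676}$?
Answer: $\frac{6096340806}{56041} \approx 1.0878 \cdot 10^{5}$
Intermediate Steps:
$Q{\left(c,V \right)} = -4 + 245 V$
$y = - \frac{23338}{56041}$ ($y = - \frac{70014}{168123} = \left(-70014\right) \frac{1}{168123} = - \frac{23338}{56041} \approx -0.41645$)
$y - Q{\left(-463,-444 \right)} = - \frac{23338}{56041} - \left(-4 + 245 \left(-444\right)\right) = - \frac{23338}{56041} - \left(-4 - 108780\right) = - \frac{23338}{56041} - -108784 = - \frac{23338}{56041} + 108784 = \frac{6096340806}{56041}$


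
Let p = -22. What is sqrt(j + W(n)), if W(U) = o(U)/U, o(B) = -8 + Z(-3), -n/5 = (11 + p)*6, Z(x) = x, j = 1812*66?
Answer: sqrt(107632770)/30 ≈ 345.82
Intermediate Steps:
j = 119592
n = 330 (n = -5*(11 - 22)*6 = -(-55)*6 = -5*(-66) = 330)
o(B) = -11 (o(B) = -8 - 3 = -11)
W(U) = -11/U
sqrt(j + W(n)) = sqrt(119592 - 11/330) = sqrt(119592 - 11*1/330) = sqrt(119592 - 1/30) = sqrt(3587759/30) = sqrt(107632770)/30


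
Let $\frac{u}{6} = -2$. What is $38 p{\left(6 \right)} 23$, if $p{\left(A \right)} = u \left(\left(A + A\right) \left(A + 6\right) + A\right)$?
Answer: $-1573200$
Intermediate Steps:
$u = -12$ ($u = 6 \left(-2\right) = -12$)
$p{\left(A \right)} = - 12 A - 24 A \left(6 + A\right)$ ($p{\left(A \right)} = - 12 \left(\left(A + A\right) \left(A + 6\right) + A\right) = - 12 \left(2 A \left(6 + A\right) + A\right) = - 12 \left(A + 2 A \left(6 + A\right)\right) = - 12 A - 24 A \left(6 + A\right)$)
$38 p{\left(6 \right)} 23 = 38 \left(\left(-12\right) 6 \left(13 + 2 \cdot 6\right)\right) 23 = 38 \left(\left(-12\right) 6 \left(13 + 12\right)\right) 23 = 38 \left(\left(-12\right) 6 \cdot 25\right) 23 = 38 \left(-1800\right) 23 = \left(-68400\right) 23 = -1573200$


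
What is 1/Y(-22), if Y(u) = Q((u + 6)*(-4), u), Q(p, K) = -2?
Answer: -½ ≈ -0.50000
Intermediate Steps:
Y(u) = -2
1/Y(-22) = 1/(-2) = -½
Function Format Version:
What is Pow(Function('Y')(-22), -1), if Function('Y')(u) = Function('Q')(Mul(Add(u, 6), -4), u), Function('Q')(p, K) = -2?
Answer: Rational(-1, 2) ≈ -0.50000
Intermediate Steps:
Function('Y')(u) = -2
Pow(Function('Y')(-22), -1) = Pow(-2, -1) = Rational(-1, 2)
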